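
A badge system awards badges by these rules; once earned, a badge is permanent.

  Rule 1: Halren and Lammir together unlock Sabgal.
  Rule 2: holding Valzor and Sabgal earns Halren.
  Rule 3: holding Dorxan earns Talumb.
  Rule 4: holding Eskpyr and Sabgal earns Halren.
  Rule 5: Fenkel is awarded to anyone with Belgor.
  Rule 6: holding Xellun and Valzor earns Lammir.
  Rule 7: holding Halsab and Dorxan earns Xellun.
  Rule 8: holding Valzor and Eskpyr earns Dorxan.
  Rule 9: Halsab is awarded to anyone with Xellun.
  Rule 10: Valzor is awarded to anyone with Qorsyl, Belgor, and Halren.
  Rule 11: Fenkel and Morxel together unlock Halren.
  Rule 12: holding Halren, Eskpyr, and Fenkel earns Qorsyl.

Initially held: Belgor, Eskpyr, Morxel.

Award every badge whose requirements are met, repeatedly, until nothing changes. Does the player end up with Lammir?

Lammir would need Xellun and Valzor (Rule 6), but Xellun is never earned.

No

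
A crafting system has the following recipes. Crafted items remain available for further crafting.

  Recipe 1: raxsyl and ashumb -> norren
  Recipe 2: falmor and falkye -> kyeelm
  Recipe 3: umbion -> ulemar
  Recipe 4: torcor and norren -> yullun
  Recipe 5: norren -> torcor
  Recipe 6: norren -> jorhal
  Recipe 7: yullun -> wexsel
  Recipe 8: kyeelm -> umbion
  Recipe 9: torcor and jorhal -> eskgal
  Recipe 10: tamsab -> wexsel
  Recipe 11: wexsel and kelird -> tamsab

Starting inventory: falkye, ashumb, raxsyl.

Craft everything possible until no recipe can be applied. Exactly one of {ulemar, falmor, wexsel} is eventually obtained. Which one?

Using Recipe 1, raxsyl and ashumb make norren.
Using Recipe 5, norren makes torcor.
torcor and norren -> yullun (Recipe 4).
Using Recipe 7, yullun makes wexsel.
ulemar would need umbion (Recipe 3), but umbion is never obtained. No rule produces falmor, and it is not given.

wexsel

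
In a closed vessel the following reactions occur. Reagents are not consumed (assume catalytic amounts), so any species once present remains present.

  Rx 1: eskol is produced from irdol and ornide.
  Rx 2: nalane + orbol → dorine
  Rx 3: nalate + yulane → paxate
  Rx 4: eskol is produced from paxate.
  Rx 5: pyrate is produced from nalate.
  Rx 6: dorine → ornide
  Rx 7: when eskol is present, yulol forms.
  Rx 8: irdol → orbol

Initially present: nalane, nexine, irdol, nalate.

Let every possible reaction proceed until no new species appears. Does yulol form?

Yes

irdol present → orbol forms (Rx 8).
nalane and orbol present → dorine forms (Rx 2).
dorine present → ornide forms (Rx 6).
irdol and ornide present → eskol forms (Rx 1).
eskol present → yulol forms (Rx 7).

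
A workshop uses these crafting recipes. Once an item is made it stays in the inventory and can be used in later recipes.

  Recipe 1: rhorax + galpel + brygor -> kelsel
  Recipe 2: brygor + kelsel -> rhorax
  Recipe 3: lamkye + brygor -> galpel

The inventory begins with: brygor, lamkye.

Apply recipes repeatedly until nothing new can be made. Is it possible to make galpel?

Yes

lamkye + brygor -> galpel (Recipe 3).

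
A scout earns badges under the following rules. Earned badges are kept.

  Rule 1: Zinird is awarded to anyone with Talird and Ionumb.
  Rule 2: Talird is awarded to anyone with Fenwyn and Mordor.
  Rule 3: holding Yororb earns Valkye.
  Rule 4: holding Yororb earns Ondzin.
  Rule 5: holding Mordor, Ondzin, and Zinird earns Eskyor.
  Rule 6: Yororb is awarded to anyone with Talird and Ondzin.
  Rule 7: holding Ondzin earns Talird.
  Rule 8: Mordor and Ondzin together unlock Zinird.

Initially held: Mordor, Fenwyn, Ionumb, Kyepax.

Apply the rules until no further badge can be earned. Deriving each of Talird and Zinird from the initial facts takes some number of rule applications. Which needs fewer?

Talird: With Fenwyn and Mordor, Talird is earned (Rule 2). [1 rule application]
Zinird: With Fenwyn and Mordor, Talird is earned (Rule 2). With Talird and Ionumb, Zinird is earned (Rule 1). [2 rule applications]
Talird needs fewer.

Talird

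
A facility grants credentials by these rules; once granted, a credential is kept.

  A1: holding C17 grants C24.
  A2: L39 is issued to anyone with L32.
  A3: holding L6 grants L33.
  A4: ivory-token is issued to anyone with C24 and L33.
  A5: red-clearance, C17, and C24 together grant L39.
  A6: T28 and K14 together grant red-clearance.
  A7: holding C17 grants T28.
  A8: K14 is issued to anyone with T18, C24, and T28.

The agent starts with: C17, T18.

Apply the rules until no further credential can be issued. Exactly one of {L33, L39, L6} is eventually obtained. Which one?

L39

Holding C17 grants C24 (A1).
Holding C17 grants T28 (A7).
Holding T18, C24, and T28 grants K14 (A8).
Holding T28 and K14 grants red-clearance (A6).
Holding red-clearance, C17, and C24 grants L39 (A5).
L33 would need L6 (A3), but L6 is never granted. No rule produces L6, and it is not given.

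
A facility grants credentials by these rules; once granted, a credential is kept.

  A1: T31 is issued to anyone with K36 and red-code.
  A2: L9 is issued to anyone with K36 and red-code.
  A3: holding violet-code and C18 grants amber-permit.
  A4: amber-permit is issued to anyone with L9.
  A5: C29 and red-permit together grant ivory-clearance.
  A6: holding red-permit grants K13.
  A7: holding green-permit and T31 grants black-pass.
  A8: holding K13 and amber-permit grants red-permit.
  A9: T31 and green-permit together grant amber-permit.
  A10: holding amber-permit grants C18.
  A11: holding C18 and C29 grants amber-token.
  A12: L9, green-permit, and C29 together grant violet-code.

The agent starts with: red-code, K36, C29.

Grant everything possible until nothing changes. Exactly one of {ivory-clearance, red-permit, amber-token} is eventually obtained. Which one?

Holding K36 and red-code grants L9 (A2).
Holding L9 grants amber-permit (A4).
Holding amber-permit grants C18 (A10).
Holding C18 and C29 grants amber-token (A11).
ivory-clearance would need C29 and red-permit (A5), but red-permit is never granted. red-permit would need K13 and amber-permit (A8), but K13 is never granted.

amber-token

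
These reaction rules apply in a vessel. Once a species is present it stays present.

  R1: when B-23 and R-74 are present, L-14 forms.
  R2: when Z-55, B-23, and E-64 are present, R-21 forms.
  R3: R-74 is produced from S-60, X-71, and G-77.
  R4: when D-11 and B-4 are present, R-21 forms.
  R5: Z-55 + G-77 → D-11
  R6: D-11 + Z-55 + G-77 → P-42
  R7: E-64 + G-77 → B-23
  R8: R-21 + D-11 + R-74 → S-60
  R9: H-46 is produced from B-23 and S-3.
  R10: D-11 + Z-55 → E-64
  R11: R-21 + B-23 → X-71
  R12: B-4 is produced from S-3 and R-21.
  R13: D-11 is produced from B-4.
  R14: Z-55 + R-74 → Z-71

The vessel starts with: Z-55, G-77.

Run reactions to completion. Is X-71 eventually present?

Yes

Z-55 and G-77 present → D-11 forms (R5).
D-11 and Z-55 present → E-64 forms (R10).
E-64 and G-77 present → B-23 forms (R7).
Z-55, B-23, and E-64 present → R-21 forms (R2).
R-21 and B-23 present → X-71 forms (R11).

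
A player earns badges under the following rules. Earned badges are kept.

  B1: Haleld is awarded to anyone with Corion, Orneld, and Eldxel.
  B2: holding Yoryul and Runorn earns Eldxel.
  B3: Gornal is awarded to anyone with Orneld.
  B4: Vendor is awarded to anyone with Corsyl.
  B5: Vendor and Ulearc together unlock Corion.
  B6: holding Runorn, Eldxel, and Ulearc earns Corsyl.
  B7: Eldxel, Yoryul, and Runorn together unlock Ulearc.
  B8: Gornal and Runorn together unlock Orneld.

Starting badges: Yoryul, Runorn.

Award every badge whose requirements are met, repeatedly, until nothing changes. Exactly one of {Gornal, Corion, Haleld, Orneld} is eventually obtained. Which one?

With Yoryul and Runorn, Eldxel is earned (B2).
With Eldxel, Yoryul, and Runorn, Ulearc is earned (B7).
With Runorn, Eldxel, and Ulearc, Corsyl is earned (B6).
With Corsyl, Vendor is earned (B4).
With Vendor and Ulearc, Corion is earned (B5).
Orneld would need Gornal and Runorn (B8), but Gornal is never earned. Gornal would need Orneld (B3), but Orneld is never earned. Haleld would need Corion, Orneld, and Eldxel (B1), but Orneld is never earned.

Corion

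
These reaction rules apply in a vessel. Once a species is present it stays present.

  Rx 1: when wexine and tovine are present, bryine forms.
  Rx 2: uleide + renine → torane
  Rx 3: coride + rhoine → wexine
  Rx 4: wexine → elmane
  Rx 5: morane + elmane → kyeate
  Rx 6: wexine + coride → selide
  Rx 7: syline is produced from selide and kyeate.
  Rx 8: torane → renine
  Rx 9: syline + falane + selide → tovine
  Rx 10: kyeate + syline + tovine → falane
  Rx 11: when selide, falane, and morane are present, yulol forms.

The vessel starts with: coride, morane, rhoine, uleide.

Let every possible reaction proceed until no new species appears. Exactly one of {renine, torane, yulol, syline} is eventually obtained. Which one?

syline

coride and rhoine present → wexine forms (Rx 3).
wexine and coride present → selide forms (Rx 6).
wexine present → elmane forms (Rx 4).
morane and elmane present → kyeate forms (Rx 5).
selide and kyeate present → syline forms (Rx 7).
yulol would need selide, falane, and morane (Rx 11), but falane never forms. renine would need torane (Rx 8), but torane never forms. torane would need uleide and renine (Rx 2), but renine never forms.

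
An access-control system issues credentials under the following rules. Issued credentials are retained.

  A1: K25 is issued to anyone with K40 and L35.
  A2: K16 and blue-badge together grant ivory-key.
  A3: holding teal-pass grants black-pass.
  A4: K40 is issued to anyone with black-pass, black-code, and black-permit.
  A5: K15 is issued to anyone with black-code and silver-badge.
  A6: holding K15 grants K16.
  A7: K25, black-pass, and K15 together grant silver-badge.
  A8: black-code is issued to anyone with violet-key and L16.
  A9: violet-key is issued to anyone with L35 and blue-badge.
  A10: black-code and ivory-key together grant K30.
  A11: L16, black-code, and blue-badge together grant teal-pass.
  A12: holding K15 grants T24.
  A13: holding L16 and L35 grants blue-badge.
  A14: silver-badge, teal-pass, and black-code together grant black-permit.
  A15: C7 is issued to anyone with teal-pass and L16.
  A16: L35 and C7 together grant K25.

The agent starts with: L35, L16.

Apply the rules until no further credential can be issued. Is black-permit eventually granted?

No

black-permit would need silver-badge, teal-pass, and black-code (A14), but silver-badge is never granted.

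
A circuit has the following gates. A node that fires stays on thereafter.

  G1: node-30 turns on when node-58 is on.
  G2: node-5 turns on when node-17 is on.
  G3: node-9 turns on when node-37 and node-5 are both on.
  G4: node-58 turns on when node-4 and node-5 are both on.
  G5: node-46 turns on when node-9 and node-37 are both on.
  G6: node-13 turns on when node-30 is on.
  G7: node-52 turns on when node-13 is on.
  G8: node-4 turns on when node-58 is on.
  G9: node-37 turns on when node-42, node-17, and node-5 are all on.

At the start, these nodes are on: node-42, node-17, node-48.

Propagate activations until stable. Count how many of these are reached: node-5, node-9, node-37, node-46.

node-17 is on, so node-5 turns on (G2).
node-42, node-17, and node-5 are on, so node-37 turns on (G9).
G3: node-37 and node-5 on → node-9 on.
node-9 and node-37 are on, so node-46 turns on (G5).
node-5: reached.
node-9: reached.
node-37: reached.
node-46: reached.
All 4 are reached.

4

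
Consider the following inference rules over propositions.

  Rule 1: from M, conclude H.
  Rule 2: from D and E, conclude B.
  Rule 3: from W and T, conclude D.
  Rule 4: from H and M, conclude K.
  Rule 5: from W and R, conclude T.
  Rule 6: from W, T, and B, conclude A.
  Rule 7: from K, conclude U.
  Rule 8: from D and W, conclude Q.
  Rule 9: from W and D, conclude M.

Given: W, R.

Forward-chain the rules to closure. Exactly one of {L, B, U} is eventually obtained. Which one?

From W and R, Rule 5 gives T.
From W and T, Rule 3 gives D.
From W and D, Rule 9 gives M.
From M, Rule 1 gives H.
H and M hold, so K follows (Rule 4).
K holds, so U follows (Rule 7).
No rule produces L, and it is not given. B would need D and E (Rule 2), but E is never established.

U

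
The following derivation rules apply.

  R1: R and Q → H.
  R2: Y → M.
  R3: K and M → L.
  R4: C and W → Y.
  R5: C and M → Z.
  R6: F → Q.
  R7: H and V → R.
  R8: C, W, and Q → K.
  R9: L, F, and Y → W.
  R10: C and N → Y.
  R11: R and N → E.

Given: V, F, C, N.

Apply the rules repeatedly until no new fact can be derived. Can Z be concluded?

From C and N, R10 gives Y.
From Y, R2 gives M.
From C and M, R5 gives Z.

Yes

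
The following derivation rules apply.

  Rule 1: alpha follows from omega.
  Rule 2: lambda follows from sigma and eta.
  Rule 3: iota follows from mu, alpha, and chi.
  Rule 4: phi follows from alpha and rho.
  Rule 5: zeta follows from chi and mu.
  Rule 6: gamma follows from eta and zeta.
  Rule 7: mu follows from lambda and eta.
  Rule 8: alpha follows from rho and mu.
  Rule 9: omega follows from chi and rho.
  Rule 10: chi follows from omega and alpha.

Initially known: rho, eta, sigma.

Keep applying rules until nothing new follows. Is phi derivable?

sigma and eta hold, so lambda follows (Rule 2).
lambda and eta hold, so mu follows (Rule 7).
rho and mu hold, so alpha follows (Rule 8).
From alpha and rho, Rule 4 gives phi.

Yes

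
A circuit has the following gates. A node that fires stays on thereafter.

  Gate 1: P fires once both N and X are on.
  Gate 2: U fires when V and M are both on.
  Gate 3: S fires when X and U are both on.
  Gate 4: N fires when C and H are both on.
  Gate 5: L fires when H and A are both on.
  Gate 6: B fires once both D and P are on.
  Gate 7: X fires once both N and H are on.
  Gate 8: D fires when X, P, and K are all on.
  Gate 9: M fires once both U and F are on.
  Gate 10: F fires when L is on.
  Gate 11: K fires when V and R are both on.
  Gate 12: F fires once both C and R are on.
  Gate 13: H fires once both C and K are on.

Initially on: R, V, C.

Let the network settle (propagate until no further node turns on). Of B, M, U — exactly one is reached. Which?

Gate 11: V and R on → K on.
C and K are on, so H fires (Gate 13).
C and H are on, so N fires (Gate 4).
N and H are on, so X fires (Gate 7).
Gate 1: N and X on → P on.
Gate 8: X, P, and K on → D on.
D and P are on, so B fires (Gate 6).
M would need U and F (Gate 9), but U never turns on. U would need V and M (Gate 2), but M never turns on.

B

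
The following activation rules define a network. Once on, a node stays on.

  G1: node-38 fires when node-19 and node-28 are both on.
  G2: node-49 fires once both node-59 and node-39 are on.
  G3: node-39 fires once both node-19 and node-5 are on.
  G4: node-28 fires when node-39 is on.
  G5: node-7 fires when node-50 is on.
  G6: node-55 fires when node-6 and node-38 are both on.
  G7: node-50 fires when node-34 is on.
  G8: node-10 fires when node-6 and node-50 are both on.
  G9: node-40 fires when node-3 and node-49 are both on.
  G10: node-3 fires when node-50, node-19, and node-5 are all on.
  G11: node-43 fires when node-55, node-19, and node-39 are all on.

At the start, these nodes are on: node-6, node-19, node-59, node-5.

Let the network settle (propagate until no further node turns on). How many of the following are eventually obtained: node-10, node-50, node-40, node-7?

node-10 would need node-6 and node-50 (G8), but node-50 never turns on.
node-50 would need node-34 (G7), but node-34 never turns on.
node-40 would need node-3 and node-49 (G9), but node-3 never turns on.
node-7 would need node-50 (G5), but node-50 never turns on.
None of the 4 are reached.

0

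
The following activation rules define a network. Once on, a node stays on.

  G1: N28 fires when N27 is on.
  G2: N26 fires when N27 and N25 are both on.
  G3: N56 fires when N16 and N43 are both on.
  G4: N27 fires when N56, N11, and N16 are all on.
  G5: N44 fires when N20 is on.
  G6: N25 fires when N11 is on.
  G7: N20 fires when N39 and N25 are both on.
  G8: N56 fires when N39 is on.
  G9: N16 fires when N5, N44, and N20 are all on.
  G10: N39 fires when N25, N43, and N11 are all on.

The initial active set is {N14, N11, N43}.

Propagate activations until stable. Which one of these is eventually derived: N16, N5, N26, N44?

N44

N11 is on, so N25 fires (G6).
G10: N25, N43, and N11 on → N39 on.
N39 and N25 are on, so N20 fires (G7).
N20 is on, so N44 fires (G5).
N16 would need N5, N44, and N20 (G9), but N5 never turns on. N26 would need N27 and N25 (G2), but N27 never turns on. No rule produces N5, and it is not given.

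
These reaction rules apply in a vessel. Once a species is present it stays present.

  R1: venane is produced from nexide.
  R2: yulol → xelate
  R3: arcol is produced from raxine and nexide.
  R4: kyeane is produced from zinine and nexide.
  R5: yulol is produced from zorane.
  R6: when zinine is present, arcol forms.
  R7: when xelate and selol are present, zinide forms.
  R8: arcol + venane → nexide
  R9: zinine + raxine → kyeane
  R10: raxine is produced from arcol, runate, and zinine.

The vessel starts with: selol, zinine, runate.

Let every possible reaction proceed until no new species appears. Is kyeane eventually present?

Yes

zinine present → arcol forms (R6).
arcol, runate, and zinine present → raxine forms (R10).
zinine and raxine present → kyeane forms (R9).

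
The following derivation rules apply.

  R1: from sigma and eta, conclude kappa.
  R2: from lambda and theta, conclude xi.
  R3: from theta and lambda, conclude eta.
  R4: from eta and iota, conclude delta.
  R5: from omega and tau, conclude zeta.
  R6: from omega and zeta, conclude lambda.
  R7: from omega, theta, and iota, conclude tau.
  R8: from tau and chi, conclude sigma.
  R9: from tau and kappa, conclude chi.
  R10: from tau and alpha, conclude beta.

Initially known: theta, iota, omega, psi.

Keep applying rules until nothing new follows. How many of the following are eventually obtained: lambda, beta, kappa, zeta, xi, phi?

3

From omega, theta, and iota, R7 gives tau.
omega and tau hold, so zeta follows (R5).
From omega and zeta, R6 gives lambda.
From lambda and theta, R2 gives xi.
lambda: reached.
beta would need tau and alpha (R10), but alpha is never established.
kappa would need sigma and eta (R1), but sigma is never established.
zeta: reached.
xi: reached.
No rule produces phi, and it is not given.
Reached: lambda, zeta, and xi — 3 of the 6.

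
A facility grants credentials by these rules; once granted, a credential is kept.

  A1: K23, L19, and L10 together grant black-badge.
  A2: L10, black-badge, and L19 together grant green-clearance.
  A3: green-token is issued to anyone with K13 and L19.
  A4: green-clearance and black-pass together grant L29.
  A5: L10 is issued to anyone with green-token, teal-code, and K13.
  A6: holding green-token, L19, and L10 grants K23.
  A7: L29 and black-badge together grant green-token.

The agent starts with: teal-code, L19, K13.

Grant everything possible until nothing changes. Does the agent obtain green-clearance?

Yes

Holding K13 and L19 grants green-token (A3).
Holding green-token, teal-code, and K13 grants L10 (A5).
Holding green-token, L19, and L10 grants K23 (A6).
Holding K23, L19, and L10 grants black-badge (A1).
Holding L10, black-badge, and L19 grants green-clearance (A2).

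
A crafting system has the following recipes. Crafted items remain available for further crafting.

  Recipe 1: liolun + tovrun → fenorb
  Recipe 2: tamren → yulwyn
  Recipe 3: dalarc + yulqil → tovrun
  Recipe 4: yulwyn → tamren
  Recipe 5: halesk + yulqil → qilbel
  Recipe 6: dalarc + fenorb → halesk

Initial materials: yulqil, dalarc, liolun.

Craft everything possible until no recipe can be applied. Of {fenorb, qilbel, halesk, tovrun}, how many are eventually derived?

dalarc + yulqil → tovrun (Recipe 3).
liolun + tovrun → fenorb (Recipe 1).
Using Recipe 6, dalarc and fenorb make halesk.
halesk + yulqil → qilbel (Recipe 5).
fenorb: reached.
qilbel: reached.
halesk: reached.
tovrun: reached.
All 4 are reached.

4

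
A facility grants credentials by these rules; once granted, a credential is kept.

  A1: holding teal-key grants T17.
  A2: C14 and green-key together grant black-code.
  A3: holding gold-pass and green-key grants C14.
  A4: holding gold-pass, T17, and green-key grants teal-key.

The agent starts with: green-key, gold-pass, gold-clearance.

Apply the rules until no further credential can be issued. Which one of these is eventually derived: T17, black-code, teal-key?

Holding gold-pass and green-key grants C14 (A3).
Holding C14 and green-key grants black-code (A2).
T17 would need teal-key (A1), but teal-key is never granted. teal-key would need gold-pass, T17, and green-key (A4), but T17 is never granted.

black-code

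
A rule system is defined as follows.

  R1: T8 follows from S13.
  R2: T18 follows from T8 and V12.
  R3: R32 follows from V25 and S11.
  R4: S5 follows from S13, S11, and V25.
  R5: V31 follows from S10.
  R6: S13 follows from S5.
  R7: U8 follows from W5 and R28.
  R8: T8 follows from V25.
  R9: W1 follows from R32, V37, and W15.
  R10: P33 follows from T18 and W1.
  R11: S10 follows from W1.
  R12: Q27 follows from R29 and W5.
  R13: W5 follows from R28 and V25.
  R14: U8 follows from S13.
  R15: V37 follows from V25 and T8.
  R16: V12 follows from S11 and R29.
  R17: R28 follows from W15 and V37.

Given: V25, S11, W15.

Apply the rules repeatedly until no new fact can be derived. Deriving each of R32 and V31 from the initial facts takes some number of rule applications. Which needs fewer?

R32: From V25 and S11, R3 gives R32. [1 rule application]
V31: V25 and S11 hold, so R32 follows (R3). V25 holds, so T8 follows (R8). V25 and T8 hold, so V37 follows (R15). From R32, V37, and W15, R9 gives W1. From W1, R11 gives S10. S10 holds, so V31 follows (R5). [6 rule applications]
R32 needs fewer.

R32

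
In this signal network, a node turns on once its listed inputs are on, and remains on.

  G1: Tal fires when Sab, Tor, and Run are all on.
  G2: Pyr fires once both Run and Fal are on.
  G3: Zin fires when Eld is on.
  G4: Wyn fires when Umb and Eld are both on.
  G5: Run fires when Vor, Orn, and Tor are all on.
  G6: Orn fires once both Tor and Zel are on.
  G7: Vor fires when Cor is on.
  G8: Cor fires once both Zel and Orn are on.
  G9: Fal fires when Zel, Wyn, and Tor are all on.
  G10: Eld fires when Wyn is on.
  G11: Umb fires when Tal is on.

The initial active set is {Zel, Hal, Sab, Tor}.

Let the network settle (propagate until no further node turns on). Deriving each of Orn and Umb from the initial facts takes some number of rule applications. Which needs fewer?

Orn: G6: Tor and Zel on → Orn on. [1 rule application]
Umb: G6: Tor and Zel on → Orn on. G8: Zel and Orn on → Cor on. G7: Cor on → Vor on. Vor, Orn, and Tor are on, so Run fires (G5). G1: Sab, Tor, and Run on → Tal on. Tal is on, so Umb fires (G11). [6 rule applications]
Orn needs fewer.

Orn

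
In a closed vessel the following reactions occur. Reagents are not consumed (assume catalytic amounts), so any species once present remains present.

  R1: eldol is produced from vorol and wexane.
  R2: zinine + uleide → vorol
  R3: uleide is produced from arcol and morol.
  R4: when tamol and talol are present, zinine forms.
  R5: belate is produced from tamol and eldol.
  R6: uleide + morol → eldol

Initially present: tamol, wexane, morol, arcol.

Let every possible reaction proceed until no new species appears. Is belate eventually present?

arcol and morol present → uleide forms (R3).
uleide and morol present → eldol forms (R6).
tamol and eldol present → belate forms (R5).

Yes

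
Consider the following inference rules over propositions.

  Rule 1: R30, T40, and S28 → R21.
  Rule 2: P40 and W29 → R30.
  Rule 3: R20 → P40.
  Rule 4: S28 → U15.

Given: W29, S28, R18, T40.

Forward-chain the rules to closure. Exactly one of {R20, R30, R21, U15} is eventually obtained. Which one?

U15

S28 holds, so U15 follows (Rule 4).
R21 would need R30, T40, and S28 (Rule 1), but R30 is never established. R30 would need P40 and W29 (Rule 2), but P40 is never established. No rule produces R20, and it is not given.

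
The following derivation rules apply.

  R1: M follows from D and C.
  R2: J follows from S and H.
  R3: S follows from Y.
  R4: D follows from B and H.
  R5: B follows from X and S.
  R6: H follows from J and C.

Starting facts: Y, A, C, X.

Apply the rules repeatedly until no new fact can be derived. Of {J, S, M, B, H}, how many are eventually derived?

2

Y holds, so S follows (R3).
X and S hold, so B follows (R5).
J would need S and H (R2), but H is never established.
S: reached.
M would need D and C (R1), but D is never established.
B: reached.
H would need J and C (R6), but J is never established.
Reached: S and B — 2 of the 5.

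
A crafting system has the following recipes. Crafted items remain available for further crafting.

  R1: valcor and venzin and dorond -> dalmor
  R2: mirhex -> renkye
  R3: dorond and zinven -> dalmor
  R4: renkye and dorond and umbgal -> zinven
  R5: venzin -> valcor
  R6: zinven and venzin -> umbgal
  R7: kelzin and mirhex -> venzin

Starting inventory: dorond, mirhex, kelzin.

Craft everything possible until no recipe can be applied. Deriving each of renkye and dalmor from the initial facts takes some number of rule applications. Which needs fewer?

renkye

renkye: Using R2, mirhex makes renkye. [1 rule application]
dalmor: Using R7, kelzin and mirhex make venzin. venzin -> valcor (R5). valcor and venzin and dorond -> dalmor (R1). [3 rule applications]
renkye needs fewer.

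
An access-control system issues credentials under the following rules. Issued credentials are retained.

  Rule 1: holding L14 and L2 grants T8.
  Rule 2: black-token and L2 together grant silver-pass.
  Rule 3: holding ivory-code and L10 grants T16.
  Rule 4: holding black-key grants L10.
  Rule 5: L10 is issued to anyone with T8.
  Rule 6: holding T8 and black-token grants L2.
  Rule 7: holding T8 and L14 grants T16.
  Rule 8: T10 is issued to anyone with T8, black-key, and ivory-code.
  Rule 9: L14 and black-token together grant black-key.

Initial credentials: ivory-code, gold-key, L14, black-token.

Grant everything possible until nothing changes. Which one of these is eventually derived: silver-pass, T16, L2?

T16

Holding L14 and black-token grants black-key (Rule 9).
Holding black-key grants L10 (Rule 4).
Holding ivory-code and L10 grants T16 (Rule 3).
L2 would need T8 and black-token (Rule 6), but T8 is never granted. silver-pass would need black-token and L2 (Rule 2), but L2 is never granted.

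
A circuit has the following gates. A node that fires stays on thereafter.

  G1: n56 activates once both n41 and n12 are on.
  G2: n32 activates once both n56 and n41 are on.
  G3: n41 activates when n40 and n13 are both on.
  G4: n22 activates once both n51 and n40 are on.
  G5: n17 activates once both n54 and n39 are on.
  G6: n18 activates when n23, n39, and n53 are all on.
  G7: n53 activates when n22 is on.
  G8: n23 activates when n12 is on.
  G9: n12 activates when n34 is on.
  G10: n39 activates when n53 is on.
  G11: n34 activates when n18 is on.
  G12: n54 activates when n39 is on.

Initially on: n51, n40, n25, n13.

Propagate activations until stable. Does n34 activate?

n34 would need n18 (G11), but n18 never turns on.

No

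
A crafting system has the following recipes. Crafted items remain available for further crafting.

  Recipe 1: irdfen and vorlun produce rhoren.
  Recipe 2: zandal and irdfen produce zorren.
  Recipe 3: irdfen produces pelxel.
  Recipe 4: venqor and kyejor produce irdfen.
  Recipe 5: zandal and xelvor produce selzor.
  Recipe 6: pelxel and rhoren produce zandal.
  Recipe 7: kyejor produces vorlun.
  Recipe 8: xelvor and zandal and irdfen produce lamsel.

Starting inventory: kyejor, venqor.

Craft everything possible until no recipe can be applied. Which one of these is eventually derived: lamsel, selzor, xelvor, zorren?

zorren

venqor and kyejor → irdfen (Recipe 4).
kyejor → vorlun (Recipe 7).
Using Recipe 1, irdfen and vorlun make rhoren.
irdfen → pelxel (Recipe 3).
pelxel and rhoren → zandal (Recipe 6).
zandal and irdfen → zorren (Recipe 2).
selzor would need zandal and xelvor (Recipe 5), but xelvor is never obtained. No rule produces xelvor, and it is not given. lamsel would need xelvor, zandal, and irdfen (Recipe 8), but xelvor is never obtained.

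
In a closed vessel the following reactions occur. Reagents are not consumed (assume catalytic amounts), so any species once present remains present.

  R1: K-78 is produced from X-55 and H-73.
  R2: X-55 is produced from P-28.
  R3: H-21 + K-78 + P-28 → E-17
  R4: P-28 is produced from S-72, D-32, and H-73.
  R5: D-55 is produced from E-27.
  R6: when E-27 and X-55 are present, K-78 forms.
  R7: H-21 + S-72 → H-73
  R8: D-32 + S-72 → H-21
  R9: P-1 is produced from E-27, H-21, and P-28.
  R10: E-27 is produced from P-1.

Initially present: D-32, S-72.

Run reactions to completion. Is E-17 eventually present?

D-32 and S-72 present → H-21 forms (R8).
H-21 and S-72 present → H-73 forms (R7).
S-72, D-32, and H-73 present → P-28 forms (R4).
P-28 present → X-55 forms (R2).
X-55 and H-73 present → K-78 forms (R1).
H-21, K-78, and P-28 present → E-17 forms (R3).

Yes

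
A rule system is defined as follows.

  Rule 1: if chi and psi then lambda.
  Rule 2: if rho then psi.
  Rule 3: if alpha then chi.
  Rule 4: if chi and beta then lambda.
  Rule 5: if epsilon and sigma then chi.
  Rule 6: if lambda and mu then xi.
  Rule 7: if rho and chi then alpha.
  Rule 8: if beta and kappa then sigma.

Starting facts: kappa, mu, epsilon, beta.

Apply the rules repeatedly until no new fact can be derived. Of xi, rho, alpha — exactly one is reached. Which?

xi

beta and kappa hold, so sigma follows (Rule 8).
From epsilon and sigma, Rule 5 gives chi.
From chi and beta, Rule 4 gives lambda.
lambda and mu hold, so xi follows (Rule 6).
alpha would need rho and chi (Rule 7), but rho is never established. No rule produces rho, and it is not given.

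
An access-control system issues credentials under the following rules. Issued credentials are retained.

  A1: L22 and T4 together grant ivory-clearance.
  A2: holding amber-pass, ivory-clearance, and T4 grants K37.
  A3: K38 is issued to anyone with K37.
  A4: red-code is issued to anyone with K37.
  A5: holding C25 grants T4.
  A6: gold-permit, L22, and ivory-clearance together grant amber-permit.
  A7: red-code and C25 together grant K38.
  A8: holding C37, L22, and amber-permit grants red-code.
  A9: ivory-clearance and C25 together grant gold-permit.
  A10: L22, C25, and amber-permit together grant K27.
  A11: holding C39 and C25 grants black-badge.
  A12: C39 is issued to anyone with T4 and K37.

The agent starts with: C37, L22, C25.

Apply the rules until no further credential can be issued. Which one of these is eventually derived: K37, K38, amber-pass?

K38

Holding C25 grants T4 (A5).
Holding L22 and T4 grants ivory-clearance (A1).
Holding ivory-clearance and C25 grants gold-permit (A9).
Holding gold-permit, L22, and ivory-clearance grants amber-permit (A6).
Holding C37, L22, and amber-permit grants red-code (A8).
Holding red-code and C25 grants K38 (A7).
K37 would need amber-pass, ivory-clearance, and T4 (A2), but amber-pass is never granted. No rule produces amber-pass, and it is not given.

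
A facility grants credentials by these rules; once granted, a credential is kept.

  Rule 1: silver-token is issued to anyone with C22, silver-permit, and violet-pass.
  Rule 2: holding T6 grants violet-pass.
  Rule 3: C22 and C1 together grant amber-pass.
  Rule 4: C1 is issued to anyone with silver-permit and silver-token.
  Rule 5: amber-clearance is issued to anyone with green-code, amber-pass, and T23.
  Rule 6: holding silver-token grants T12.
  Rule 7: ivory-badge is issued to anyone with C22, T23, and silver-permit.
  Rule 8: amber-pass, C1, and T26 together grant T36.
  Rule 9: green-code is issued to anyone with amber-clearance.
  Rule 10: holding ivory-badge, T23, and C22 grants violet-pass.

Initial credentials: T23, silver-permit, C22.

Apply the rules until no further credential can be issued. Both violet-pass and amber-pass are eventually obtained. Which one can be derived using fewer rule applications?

violet-pass

violet-pass: Holding C22, T23, and silver-permit grants ivory-badge (Rule 7). Holding ivory-badge, T23, and C22 grants violet-pass (Rule 10). [2 rule applications]
amber-pass: Holding C22, T23, and silver-permit grants ivory-badge (Rule 7). Holding ivory-badge, T23, and C22 grants violet-pass (Rule 10). Holding C22, silver-permit, and violet-pass grants silver-token (Rule 1). Holding silver-permit and silver-token grants C1 (Rule 4). Holding C22 and C1 grants amber-pass (Rule 3). [5 rule applications]
violet-pass needs fewer.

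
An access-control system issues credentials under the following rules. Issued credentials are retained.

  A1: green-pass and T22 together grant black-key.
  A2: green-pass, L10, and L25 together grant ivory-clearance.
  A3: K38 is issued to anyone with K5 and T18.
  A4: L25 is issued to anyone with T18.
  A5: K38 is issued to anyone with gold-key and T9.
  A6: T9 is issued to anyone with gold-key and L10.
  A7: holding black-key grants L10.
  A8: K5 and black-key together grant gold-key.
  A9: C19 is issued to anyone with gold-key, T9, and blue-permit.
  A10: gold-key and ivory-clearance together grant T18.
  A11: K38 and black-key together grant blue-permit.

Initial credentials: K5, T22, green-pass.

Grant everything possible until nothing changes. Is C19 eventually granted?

Yes

Holding green-pass and T22 grants black-key (A1).
Holding K5 and black-key grants gold-key (A8).
Holding black-key grants L10 (A7).
Holding gold-key and L10 grants T9 (A6).
Holding gold-key and T9 grants K38 (A5).
Holding K38 and black-key grants blue-permit (A11).
Holding gold-key, T9, and blue-permit grants C19 (A9).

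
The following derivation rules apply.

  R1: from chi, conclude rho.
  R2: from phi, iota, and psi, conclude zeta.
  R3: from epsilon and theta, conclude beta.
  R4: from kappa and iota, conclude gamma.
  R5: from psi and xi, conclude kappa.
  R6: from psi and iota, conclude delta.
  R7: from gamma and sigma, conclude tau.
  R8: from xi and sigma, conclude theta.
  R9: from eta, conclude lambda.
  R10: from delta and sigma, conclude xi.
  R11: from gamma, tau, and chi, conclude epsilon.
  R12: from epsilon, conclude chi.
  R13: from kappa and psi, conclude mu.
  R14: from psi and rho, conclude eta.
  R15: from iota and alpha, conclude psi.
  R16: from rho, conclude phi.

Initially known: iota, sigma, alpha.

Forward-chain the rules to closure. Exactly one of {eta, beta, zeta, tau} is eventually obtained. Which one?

From iota and alpha, R15 gives psi.
psi and iota hold, so delta follows (R6).
delta and sigma hold, so xi follows (R10).
From psi and xi, R5 gives kappa.
From kappa and iota, R4 gives gamma.
From gamma and sigma, R7 gives tau.
zeta would need phi, iota, and psi (R2), but phi is never established. beta would need epsilon and theta (R3), but epsilon is never established. eta would need psi and rho (R14), but rho is never established.

tau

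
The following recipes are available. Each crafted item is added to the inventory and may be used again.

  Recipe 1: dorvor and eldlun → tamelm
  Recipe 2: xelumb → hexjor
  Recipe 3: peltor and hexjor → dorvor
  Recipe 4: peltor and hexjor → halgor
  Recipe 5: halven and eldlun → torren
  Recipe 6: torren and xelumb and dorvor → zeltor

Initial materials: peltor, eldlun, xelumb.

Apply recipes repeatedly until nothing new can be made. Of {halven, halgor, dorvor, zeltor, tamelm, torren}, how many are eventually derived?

3

Using Recipe 2, xelumb makes hexjor.
peltor and hexjor → halgor (Recipe 4).
Using Recipe 3, peltor and hexjor make dorvor.
Using Recipe 1, dorvor and eldlun make tamelm.
No rule produces halven, and it is not given.
halgor: reached.
dorvor: reached.
zeltor would need torren, xelumb, and dorvor (Recipe 6), but torren is never obtained.
tamelm: reached.
torren would need halven and eldlun (Recipe 5), but halven is never obtained.
Reached: halgor, dorvor, and tamelm — 3 of the 6.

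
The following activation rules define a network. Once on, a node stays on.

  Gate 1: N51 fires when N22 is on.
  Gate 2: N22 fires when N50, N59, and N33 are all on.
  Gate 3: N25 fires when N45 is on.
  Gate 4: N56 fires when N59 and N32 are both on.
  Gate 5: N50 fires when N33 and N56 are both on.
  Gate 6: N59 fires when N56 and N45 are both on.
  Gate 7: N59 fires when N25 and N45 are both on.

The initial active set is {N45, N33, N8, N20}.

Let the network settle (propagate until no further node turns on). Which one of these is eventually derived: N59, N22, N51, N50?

N45 is on, so N25 fires (Gate 3).
N25 and N45 are on, so N59 fires (Gate 7).
N51 would need N22 (Gate 1), but N22 never turns on. N50 would need N33 and N56 (Gate 5), but N56 never turns on. N22 would need N50, N59, and N33 (Gate 2), but N50 never turns on.

N59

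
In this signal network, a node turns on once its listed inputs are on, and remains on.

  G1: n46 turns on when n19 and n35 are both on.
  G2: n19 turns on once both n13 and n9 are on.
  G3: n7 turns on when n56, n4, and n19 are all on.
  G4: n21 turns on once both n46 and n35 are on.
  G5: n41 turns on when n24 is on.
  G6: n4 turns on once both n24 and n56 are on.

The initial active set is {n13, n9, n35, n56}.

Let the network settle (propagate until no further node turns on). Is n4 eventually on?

n4 would need n24 and n56 (G6), but n24 never turns on.

No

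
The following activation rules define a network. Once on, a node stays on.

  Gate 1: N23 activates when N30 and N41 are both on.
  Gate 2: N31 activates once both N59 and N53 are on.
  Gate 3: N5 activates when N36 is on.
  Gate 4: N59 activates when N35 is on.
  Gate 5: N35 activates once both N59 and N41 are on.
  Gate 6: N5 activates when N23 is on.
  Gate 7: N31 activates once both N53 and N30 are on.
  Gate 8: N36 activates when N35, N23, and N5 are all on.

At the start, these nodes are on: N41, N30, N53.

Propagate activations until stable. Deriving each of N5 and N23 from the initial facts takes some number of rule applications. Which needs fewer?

N23

N23: Gate 1: N30 and N41 on → N23 on. [1 rule application]
N5: Gate 1: N30 and N41 on → N23 on. Gate 6: N23 on → N5 on. [2 rule applications]
N23 needs fewer.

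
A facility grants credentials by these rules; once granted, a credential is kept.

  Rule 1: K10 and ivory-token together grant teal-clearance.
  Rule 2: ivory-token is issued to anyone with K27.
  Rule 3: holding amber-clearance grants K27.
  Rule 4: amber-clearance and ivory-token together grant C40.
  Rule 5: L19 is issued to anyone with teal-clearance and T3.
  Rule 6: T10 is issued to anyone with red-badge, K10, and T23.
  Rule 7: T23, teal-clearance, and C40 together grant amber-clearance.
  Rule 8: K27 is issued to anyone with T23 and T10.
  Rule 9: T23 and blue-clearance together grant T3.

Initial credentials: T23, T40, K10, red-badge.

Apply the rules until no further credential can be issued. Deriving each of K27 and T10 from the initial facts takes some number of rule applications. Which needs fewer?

T10: Holding red-badge, K10, and T23 grants T10 (Rule 6). [1 rule application]
K27: Holding red-badge, K10, and T23 grants T10 (Rule 6). Holding T23 and T10 grants K27 (Rule 8). [2 rule applications]
T10 needs fewer.

T10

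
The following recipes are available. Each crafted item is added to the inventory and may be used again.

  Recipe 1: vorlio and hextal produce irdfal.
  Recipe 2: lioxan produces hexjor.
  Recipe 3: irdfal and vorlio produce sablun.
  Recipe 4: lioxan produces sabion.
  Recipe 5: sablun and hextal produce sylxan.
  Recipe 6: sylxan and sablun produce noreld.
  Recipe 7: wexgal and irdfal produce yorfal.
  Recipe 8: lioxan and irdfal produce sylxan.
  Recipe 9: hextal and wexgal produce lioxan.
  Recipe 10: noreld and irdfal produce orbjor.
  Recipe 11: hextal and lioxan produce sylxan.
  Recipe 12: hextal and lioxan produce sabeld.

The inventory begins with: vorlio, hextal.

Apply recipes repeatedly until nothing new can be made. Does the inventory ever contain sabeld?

sabeld would need hextal and lioxan (Recipe 12), but lioxan is never obtained.

No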